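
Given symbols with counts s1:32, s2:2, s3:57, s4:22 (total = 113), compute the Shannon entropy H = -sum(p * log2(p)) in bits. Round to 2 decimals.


Computing entropy H = -sum(p_i * log2(p_i)):
  s1: p = 32/113 = 0.2832, -p*log2(p) = 0.5154
  s2: p = 2/113 = 0.0177, -p*log2(p) = 0.1030
  s3: p = 57/113 = 0.5044, -p*log2(p) = 0.4980
  s4: p = 22/113 = 0.1947, -p*log2(p) = 0.4596
H = sum of terms = 1.5760
Rounded to 2 decimals: 1.58

1.58


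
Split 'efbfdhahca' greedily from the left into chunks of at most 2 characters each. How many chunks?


'efbfdhahca' has 10 characters.
Chunking with max size 2:
  Chunk 1: 'ef' (positions 0-1)
  Chunk 2: 'bf' (positions 2-3)
  Chunk 3: 'dh' (positions 4-5)
  Chunk 4: 'ah' (positions 6-7)
  Chunk 5: 'ca' (positions 8-9)
Total chunks: ceil(10 / 2) = 5

5


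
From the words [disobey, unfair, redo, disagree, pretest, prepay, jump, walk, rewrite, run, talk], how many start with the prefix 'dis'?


Checking each word for prefix 'dis':
  'disobey' -> YES, starts with 'dis' (count: 1)
  'unfair' -> no (count: 1)
  'redo' -> no (count: 1)
  'disagree' -> YES, starts with 'dis' (count: 2)
  'pretest' -> no (count: 2)
  'prepay' -> no (count: 2)
  'jump' -> no (count: 2)
  'walk' -> no (count: 2)
  'rewrite' -> no (count: 2)
  'run' -> no (count: 2)
  'talk' -> no (count: 2)
Total with prefix 'dis': 2

2


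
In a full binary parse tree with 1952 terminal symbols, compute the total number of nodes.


Leaf nodes (terminals): 1952
Internal nodes = n - 1 = 1952 - 1 = 1951
Total = leaves + internal = 1952 + 1951 = 3903

3903


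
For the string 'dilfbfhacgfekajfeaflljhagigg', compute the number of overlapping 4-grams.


String 'dilfbfhacgfekajfeaflljhagigg' has length L = 28.
Number of overlapping n-grams = L - n + 1
Substituting: 28 - 4 + 1 = 25

25


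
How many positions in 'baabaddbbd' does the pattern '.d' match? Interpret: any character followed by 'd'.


Pattern: .d means any character followed by 'd'.
Scanning 'baabaddbbd' position-by-position:
  Pos 0: window 'ba' -> no
  Pos 1: window 'aa' -> no
  Pos 2: window 'ab' -> no
  Pos 3: window 'ba' -> no
  Pos 4: window 'ad' -> MATCH
  Pos 5: window 'dd' -> MATCH
  Pos 6: window 'db' -> no
  Pos 7: window 'bb' -> no
  Pos 8: window 'bd' -> MATCH
  Pos 9: window 'd' -> no
Total matches: 3

3


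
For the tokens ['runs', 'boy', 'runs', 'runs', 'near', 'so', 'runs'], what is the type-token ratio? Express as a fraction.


Tokens: 7
Unique types: ('boy', 'near', 'runs', 'so') = 4
TTR = 4/7
Already in lowest terms.

4/7


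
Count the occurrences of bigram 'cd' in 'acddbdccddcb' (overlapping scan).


Scanning 'acddbdccddcb' for bigram 'cd':
  Position 0: 'ac' -> no
  Position 1: 'cd' -> MATCH
  Position 2: 'dd' -> no
  Position 3: 'db' -> no
  Position 4: 'bd' -> no
  Position 5: 'dc' -> no
  Position 6: 'cc' -> no
  Position 7: 'cd' -> MATCH
  Position 8: 'dd' -> no
  Position 9: 'dc' -> no
  Position 10: 'cb' -> no
Total matches: 2

2


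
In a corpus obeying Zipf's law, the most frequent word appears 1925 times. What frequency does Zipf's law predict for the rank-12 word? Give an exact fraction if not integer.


Zipf's law: freq(rank) = f1 / rank
f1 = 1925, rank = 12
freq = 1925 / 12
GCD(1925, 12) = 1
Simplified: 1925/12

1925/12


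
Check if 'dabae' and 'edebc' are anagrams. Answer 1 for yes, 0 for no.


Sort characters of 'dabae': 'aabde'
Sort characters of 'edebc': 'bcdee'
Sorted forms differ -> they are NOT anagrams
Result: 0

0


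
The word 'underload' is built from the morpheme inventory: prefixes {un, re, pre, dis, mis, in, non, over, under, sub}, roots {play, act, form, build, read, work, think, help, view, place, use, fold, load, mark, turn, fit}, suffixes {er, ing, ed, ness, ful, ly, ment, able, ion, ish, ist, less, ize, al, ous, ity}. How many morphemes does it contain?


Segmenting 'underload' against the inventory:
  'under' -> prefix (morpheme 1)
  'load' -> root (morpheme 2)
Total morphemes: 2

2


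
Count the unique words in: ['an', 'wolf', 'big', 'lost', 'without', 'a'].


Listing all tokens and tracking unique types:
  Token 1: 'an' -> NEW (unique so far: 1)
  Token 2: 'wolf' -> NEW (unique so far: 2)
  Token 3: 'big' -> NEW (unique so far: 3)
  Token 4: 'lost' -> NEW (unique so far: 4)
  Token 5: 'without' -> NEW (unique so far: 5)
  Token 6: 'a' -> NEW (unique so far: 6)
Unique types: ('a', 'an', 'big', 'lost', 'without', 'wolf')
Vocabulary size: 6

6


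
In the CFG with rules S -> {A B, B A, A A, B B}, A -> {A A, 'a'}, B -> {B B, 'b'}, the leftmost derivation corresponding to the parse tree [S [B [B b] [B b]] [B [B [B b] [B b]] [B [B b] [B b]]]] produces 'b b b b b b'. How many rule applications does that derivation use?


Every bracketed nonterminal node [X ...] in the tree is produced by exactly one rule application.
Reading the tree off as a leftmost derivation:
  Step 1: S  =>  B B   (applied S -> B B)
  Step 2: B B  =>  B B B   (applied B -> B B)
  Step 3: B B B  =>  b B B   (applied B -> b)
  Step 4: b B B  =>  b b B   (applied B -> b)
  Step 5: b b B  =>  b b B B   (applied B -> B B)
  Step 6: b b B B  =>  b b B B B   (applied B -> B B)
  Step 7: b b B B B  =>  b b b B B   (applied B -> b)
  Step 8: b b b B B  =>  b b b b B   (applied B -> b)
  Step 9: b b b b B  =>  b b b b B B   (applied B -> B B)
  Step 10: b b b b B B  =>  b b b b b B   (applied B -> b)
  Step 11: b b b b b B  =>  b b b b b b   (applied B -> b)
Final yield: b b b b b b
Total rewrite steps: 11

11


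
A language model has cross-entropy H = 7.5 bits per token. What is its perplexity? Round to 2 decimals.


Perplexity formula: PP = 2^H
H = 7.5
PP = 2^7.5
Decompose: 2^7.5 = 2^7 * 2^0.5 = 2^7 * sqrt(2)
2^7 = 128, sqrt(2) ~ 1.4142136
PP ~ 128 * 1.4142136 = 181.0193408
Rounded to 2 decimals: 181.02

181.02


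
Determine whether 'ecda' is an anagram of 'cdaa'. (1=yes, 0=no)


Sort characters of 'ecda': 'acde'
Sort characters of 'cdaa': 'aacd'
Sorted forms differ -> they are NOT anagrams
Result: 0

0


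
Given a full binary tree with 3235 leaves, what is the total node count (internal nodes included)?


Leaf nodes (terminals): 3235
Internal nodes = n - 1 = 3235 - 1 = 3234
Total = leaves + internal = 3235 + 3234 = 6469

6469


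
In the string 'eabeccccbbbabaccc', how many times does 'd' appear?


Scanning 'eabeccccbbbabaccc' for 'd':
  No matches found.
Total occurrences of 'd': 0

0


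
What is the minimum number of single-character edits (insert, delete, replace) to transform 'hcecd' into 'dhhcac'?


Building DP table for s1='hcecd' (len 5) and s2='dhhcac' (len 6):
       d  h  h  c  a  c
    0  1  2  3  4  5  6
  h 1  1  1  2  3  4  5
  c 2  2  2  2  2  3  4
  e 3  3  3  3  3  3  4
  c 4  4  4  4  3  4  3
  d 5  4  5  5  4  4  4
Edit distance = dp[5][6] = 4

4


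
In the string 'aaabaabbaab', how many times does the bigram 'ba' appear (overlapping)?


Scanning 'aaabaabbaab' for bigram 'ba':
  Position 0: 'aa' -> no
  Position 1: 'aa' -> no
  Position 2: 'ab' -> no
  Position 3: 'ba' -> MATCH
  Position 4: 'aa' -> no
  Position 5: 'ab' -> no
  Position 6: 'bb' -> no
  Position 7: 'ba' -> MATCH
  Position 8: 'aa' -> no
  Position 9: 'ab' -> no
Total matches: 2

2


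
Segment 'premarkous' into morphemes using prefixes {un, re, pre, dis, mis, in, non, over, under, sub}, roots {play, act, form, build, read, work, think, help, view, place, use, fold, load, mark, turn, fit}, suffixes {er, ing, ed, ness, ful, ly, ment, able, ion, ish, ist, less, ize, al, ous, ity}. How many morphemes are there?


Segmenting 'premarkous' against the inventory:
  'pre' -> prefix (morpheme 1)
  'mark' -> root (morpheme 2)
  'ous' -> suffix (morpheme 3)
Total morphemes: 3

3


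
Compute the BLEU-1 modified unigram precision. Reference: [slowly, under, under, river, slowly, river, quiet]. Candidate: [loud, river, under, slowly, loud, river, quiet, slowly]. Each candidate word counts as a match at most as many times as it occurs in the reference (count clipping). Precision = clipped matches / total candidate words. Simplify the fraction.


Reference word counts: {'quiet': 1, 'river': 2, 'slowly': 2, 'under': 2}
Checking each candidate word (with clipping):
  'loud' -> not in reference -> no match (matches: 0)
  'river' -> in reference (ref count 2, used 1/2) -> match (matches: 1)
  'under' -> in reference (ref count 2, used 1/2) -> match (matches: 2)
  'slowly' -> in reference (ref count 2, used 1/2) -> match (matches: 3)
  'loud' -> not in reference -> no match (matches: 3)
  'river' -> in reference (ref count 2, used 2/2) -> match (matches: 4)
  'quiet' -> in reference (ref count 1, used 1/1) -> match (matches: 5)
  'slowly' -> in reference (ref count 2, used 2/2) -> match (matches: 6)
Clipped matches: 6, Candidate length: 8
Precision = 6/8 = 3/4

3/4


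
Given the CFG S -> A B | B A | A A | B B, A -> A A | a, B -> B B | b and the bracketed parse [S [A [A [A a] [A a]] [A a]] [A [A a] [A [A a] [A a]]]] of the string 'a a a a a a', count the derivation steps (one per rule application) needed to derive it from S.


Every bracketed nonterminal node [X ...] in the tree is produced by exactly one rule application.
Reading the tree off as a leftmost derivation:
  Step 1: S  =>  A A   (applied S -> A A)
  Step 2: A A  =>  A A A   (applied A -> A A)
  Step 3: A A A  =>  A A A A   (applied A -> A A)
  Step 4: A A A A  =>  a A A A   (applied A -> a)
  Step 5: a A A A  =>  a a A A   (applied A -> a)
  Step 6: a a A A  =>  a a a A   (applied A -> a)
  Step 7: a a a A  =>  a a a A A   (applied A -> A A)
  Step 8: a a a A A  =>  a a a a A   (applied A -> a)
  Step 9: a a a a A  =>  a a a a A A   (applied A -> A A)
  Step 10: a a a a A A  =>  a a a a a A   (applied A -> a)
  Step 11: a a a a a A  =>  a a a a a a   (applied A -> a)
Final yield: a a a a a a
Total rewrite steps: 11

11


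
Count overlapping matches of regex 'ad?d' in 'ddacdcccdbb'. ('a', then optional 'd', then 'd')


Pattern: ad?d means 'a', then optional 'd', then 'd'.
Scanning 'ddacdcccdbb' position-by-position:
  Pos 0: window 'dda' -> no
  Pos 1: window 'dac' -> no
  Pos 2: window 'acd' -> no
  Pos 3: window 'cdc' -> no
  Pos 4: window 'dcc' -> no
  Pos 5: window 'ccc' -> no
  Pos 6: window 'ccd' -> no
  Pos 7: window 'cdb' -> no
  Pos 8: window 'dbb' -> no
  Pos 9: window 'bb' -> no
  Pos 10: window 'b' -> no
Total matches: 0

0


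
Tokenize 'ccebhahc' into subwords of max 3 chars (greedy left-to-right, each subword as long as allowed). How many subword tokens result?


'ccebhahc' has 8 characters.
Chunking with max size 3:
  Chunk 1: 'cce' (positions 0-2)
  Chunk 2: 'bha' (positions 3-5)
  Chunk 3: 'hc' (positions 6-7)
Total chunks: ceil(8 / 3) = 3

3


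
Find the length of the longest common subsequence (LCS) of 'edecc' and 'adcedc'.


DP table for LCS of 'edecc' and 'adcedc':
       a  d  c  e  d  c
    0  0  0  0  0  0  0
  e 0  0  0  0  1  1  1
  d 0  0  1  1  1  2  2
  e 0  0  1  1  2  2  2
  c 0  0  1  2  2  2  3
  c 0  0  1  2  2  2  3
LCS: 'edc'
LCS length = 3

3


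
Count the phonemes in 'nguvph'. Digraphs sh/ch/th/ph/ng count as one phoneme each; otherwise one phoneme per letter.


Parsing 'nguvph' greedily, digraphs first:
  'ng' -> digraph (1 consonant phoneme) (phonemes so far: 1)
  'u' -> vowel phoneme (phonemes so far: 2)
  'v' -> consonant phoneme (phonemes so far: 3)
  'ph' -> digraph (1 consonant phoneme) (phonemes so far: 4)
Total phonemes: 4

4


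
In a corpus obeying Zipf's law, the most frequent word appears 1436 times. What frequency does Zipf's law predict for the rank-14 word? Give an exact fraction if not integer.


Zipf's law: freq(rank) = f1 / rank
f1 = 1436, rank = 14
freq = 1436 / 14
GCD(1436, 14) = 2
Simplified: 718/7

718/7


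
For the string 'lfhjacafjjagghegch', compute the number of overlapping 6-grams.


String 'lfhjacafjjagghegch' has length L = 18.
Number of overlapping n-grams = L - n + 1
Substituting: 18 - 6 + 1 = 13

13


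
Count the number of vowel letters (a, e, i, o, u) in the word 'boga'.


Scanning each character of 'boga':
  Position 1: 'b' -> consonant (running count: 0)
  Position 2: 'o' -> vowel (running count: 1)
  Position 3: 'g' -> consonant (running count: 1)
  Position 4: 'a' -> vowel (running count: 2)
Total vowels: 2

2


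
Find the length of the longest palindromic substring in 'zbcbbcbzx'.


Scanning 'zbcbbcbzx' for palindromic substrings.
Substring at positions 0-7: 'zbcbbcbz'.
Check: reverse('zbcbbcbz') = 'zbcbbcbz' -> palindrome confirmed.
Neighbouring characters ('-' / 'x') break symmetry, so it cannot extend further.
No longer palindromic substring exists; longest length = 8

8


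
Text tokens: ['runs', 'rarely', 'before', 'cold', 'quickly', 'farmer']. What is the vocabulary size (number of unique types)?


Listing all tokens and tracking unique types:
  Token 1: 'runs' -> NEW (unique so far: 1)
  Token 2: 'rarely' -> NEW (unique so far: 2)
  Token 3: 'before' -> NEW (unique so far: 3)
  Token 4: 'cold' -> NEW (unique so far: 4)
  Token 5: 'quickly' -> NEW (unique so far: 5)
  Token 6: 'farmer' -> NEW (unique so far: 6)
Unique types: ('before', 'cold', 'farmer', 'quickly', 'rarely', 'runs')
Vocabulary size: 6

6


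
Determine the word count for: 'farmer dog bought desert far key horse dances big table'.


Counting words by splitting on spaces:
  Word 1: 'farmer'
  Word 2: 'dog'
  Word 3: 'bought'
  Word 4: 'desert'
  Word 5: 'far'
  Word 6: 'key'
  Word 7: 'horse'
  Word 8: 'dances'
  Word 9: 'big'
  Word 10: 'table'
Total words: 10

10


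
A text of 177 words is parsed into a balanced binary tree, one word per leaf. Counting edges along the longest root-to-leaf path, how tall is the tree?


In a balanced binary tree with n leaves the deepest leaf is ceil(log2(n)) edges below the root.
log2(177) = 7.4676
ceil(7.4676) = 8
height (edges) = 8

8


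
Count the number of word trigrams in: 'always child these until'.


Word trigrams from [4] words:
  Trigram 1: (always child these)
  Trigram 2: (child these until)
Total word trigrams: 4 - 2 = 2

2


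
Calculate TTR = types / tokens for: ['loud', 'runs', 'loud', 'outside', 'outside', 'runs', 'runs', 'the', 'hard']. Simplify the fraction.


Tokens: 9
Unique types: ('hard', 'loud', 'outside', 'runs', 'the') = 5
TTR = 5/9
Already in lowest terms.

5/9


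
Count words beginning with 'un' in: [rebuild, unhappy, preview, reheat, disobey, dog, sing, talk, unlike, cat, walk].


Checking each word for prefix 'un':
  'rebuild' -> no (count: 0)
  'unhappy' -> YES, starts with 'un' (count: 1)
  'preview' -> no (count: 1)
  'reheat' -> no (count: 1)
  'disobey' -> no (count: 1)
  'dog' -> no (count: 1)
  'sing' -> no (count: 1)
  'talk' -> no (count: 1)
  'unlike' -> YES, starts with 'un' (count: 2)
  'cat' -> no (count: 2)
  'walk' -> no (count: 2)
Total with prefix 'un': 2

2


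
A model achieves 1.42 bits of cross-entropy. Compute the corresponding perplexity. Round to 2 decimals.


Perplexity formula: PP = 2^H
H = 1.42
PP = 2^1.42
Decompose: 2^1.42 = 2^1 * 2^0.42
2^1 = 2, 2^0.42 ~ 1.3379276
PP ~ 2 * 1.3379276 = 2.6758552
Rounded to 2 decimals: 2.68

2.68


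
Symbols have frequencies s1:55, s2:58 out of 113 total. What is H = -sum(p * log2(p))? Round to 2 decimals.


Computing entropy H = -sum(p_i * log2(p_i)):
  s1: p = 55/113 = 0.4867, -p*log2(p) = 0.5056
  s2: p = 58/113 = 0.5133, -p*log2(p) = 0.4939
H = sum of terms = 0.9995
Rounded to 2 decimals: 1.00

1.00


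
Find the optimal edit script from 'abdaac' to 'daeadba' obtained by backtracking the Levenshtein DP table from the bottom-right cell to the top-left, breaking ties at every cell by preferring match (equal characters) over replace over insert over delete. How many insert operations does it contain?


Edit distance = 5. Backtracking from cell (6, 7) with preference match > replace > insert > delete,
then listing the resulting alignment 'abdaac' -> 'daeadba' left to right:
  Step 1: insert 'd' [insertion #1]
  Step 2: keep 'a'
  Step 3: insert 'e' [insertion #2]
  Step 4: replace b->a
  Step 5: keep 'd'
  Step 6: replace a->b
  Step 7: keep 'a'
  Step 8: delete 'c'
Total insertions: 2

2


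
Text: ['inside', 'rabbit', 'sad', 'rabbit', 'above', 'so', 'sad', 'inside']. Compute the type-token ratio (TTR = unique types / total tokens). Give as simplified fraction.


Tokens: 8
Unique types: ('above', 'inside', 'rabbit', 'sad', 'so') = 5
TTR = 5/8
Already in lowest terms.

5/8


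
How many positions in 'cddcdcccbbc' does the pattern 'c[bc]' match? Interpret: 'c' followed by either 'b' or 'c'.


Pattern: c[bc] means 'c' followed by either 'b' or 'c'.
Scanning 'cddcdcccbbc' position-by-position:
  Pos 0: window 'cd' -> no
  Pos 1: window 'dd' -> no
  Pos 2: window 'dc' -> no
  Pos 3: window 'cd' -> no
  Pos 4: window 'dc' -> no
  Pos 5: window 'cc' -> MATCH
  Pos 6: window 'cc' -> MATCH
  Pos 7: window 'cb' -> MATCH
  Pos 8: window 'bb' -> no
  Pos 9: window 'bc' -> no
  Pos 10: window 'c' -> no
Total matches: 3

3


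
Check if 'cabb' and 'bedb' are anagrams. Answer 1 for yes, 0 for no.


Sort characters of 'cabb': 'abbc'
Sort characters of 'bedb': 'bbde'
Sorted forms differ -> they are NOT anagrams
Result: 0

0


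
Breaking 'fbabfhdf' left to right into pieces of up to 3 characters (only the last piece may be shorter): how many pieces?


'fbabfhdf' has 8 characters.
Chunking with max size 3:
  Chunk 1: 'fba' (positions 0-2)
  Chunk 2: 'bfh' (positions 3-5)
  Chunk 3: 'df' (positions 6-7)
Total chunks: ceil(8 / 3) = 3

3


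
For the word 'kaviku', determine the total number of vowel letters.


Scanning each character of 'kaviku':
  Position 1: 'k' -> consonant (running count: 0)
  Position 2: 'a' -> vowel (running count: 1)
  Position 3: 'v' -> consonant (running count: 1)
  Position 4: 'i' -> vowel (running count: 2)
  Position 5: 'k' -> consonant (running count: 2)
  Position 6: 'u' -> vowel (running count: 3)
Total vowels: 3

3


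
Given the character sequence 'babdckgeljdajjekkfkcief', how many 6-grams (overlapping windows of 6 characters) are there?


String 'babdckgeljdajjekkfkcief' has length L = 23.
Number of overlapping n-grams = L - n + 1
Substituting: 23 - 6 + 1 = 18

18


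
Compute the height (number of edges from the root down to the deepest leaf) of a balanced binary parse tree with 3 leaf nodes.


In a balanced binary tree with n leaves the deepest leaf is ceil(log2(n)) edges below the root.
log2(3) = 1.5850
ceil(1.5850) = 2
height (edges) = 2

2


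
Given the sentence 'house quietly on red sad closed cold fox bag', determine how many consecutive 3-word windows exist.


Word trigrams from [9] words:
  Trigram 1: (house quietly on)
  Trigram 2: (quietly on red)
  Trigram 3: (on red sad)
  Trigram 4: (red sad closed)
  Trigram 5: (sad closed cold)
  Trigram 6: (closed cold fox)
  Trigram 7: (cold fox bag)
Total word trigrams: 9 - 2 = 7

7


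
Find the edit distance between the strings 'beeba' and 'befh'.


Building DP table for s1='beeba' (len 5) and s2='befh' (len 4):
       b  e  f  h
    0  1  2  3  4
  b 1  0  1  2  3
  e 2  1  0  1  2
  e 3  2  1  1  2
  b 4  3  2  2  2
  a 5  4  3  3  3
Edit distance = dp[5][4] = 3

3


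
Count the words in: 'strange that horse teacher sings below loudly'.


Counting words by splitting on spaces:
  Word 1: 'strange'
  Word 2: 'that'
  Word 3: 'horse'
  Word 4: 'teacher'
  Word 5: 'sings'
  Word 6: 'below'
  Word 7: 'loudly'
Total words: 7

7


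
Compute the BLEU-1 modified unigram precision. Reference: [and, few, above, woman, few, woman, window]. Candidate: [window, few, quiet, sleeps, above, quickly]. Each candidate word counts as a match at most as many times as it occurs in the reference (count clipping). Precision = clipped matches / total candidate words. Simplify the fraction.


Reference word counts: {'above': 1, 'and': 1, 'few': 2, 'window': 1, 'woman': 2}
Checking each candidate word (with clipping):
  'window' -> in reference (ref count 1, used 1/1) -> match (matches: 1)
  'few' -> in reference (ref count 2, used 1/2) -> match (matches: 2)
  'quiet' -> not in reference -> no match (matches: 2)
  'sleeps' -> not in reference -> no match (matches: 2)
  'above' -> in reference (ref count 1, used 1/1) -> match (matches: 3)
  'quickly' -> not in reference -> no match (matches: 3)
Clipped matches: 3, Candidate length: 6
Precision = 3/6 = 1/2

1/2


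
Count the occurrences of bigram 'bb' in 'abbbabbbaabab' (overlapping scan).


Scanning 'abbbabbbaabab' for bigram 'bb':
  Position 0: 'ab' -> no
  Position 1: 'bb' -> MATCH
  Position 2: 'bb' -> MATCH
  Position 3: 'ba' -> no
  Position 4: 'ab' -> no
  Position 5: 'bb' -> MATCH
  Position 6: 'bb' -> MATCH
  Position 7: 'ba' -> no
  Position 8: 'aa' -> no
  Position 9: 'ab' -> no
  Position 10: 'ba' -> no
  Position 11: 'ab' -> no
Total matches: 4

4


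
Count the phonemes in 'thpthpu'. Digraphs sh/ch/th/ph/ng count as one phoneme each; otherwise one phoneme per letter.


Parsing 'thpthpu' greedily, digraphs first:
  'th' -> digraph (1 consonant phoneme) (phonemes so far: 1)
  'p' -> consonant phoneme (phonemes so far: 2)
  'th' -> digraph (1 consonant phoneme) (phonemes so far: 3)
  'p' -> consonant phoneme (phonemes so far: 4)
  'u' -> vowel phoneme (phonemes so far: 5)
Total phonemes: 5

5


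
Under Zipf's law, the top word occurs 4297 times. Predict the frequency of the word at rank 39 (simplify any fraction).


Zipf's law: freq(rank) = f1 / rank
f1 = 4297, rank = 39
freq = 4297 / 39
GCD(4297, 39) = 1
Simplified: 4297/39

4297/39


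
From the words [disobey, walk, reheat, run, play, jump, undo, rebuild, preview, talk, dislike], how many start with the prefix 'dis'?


Checking each word for prefix 'dis':
  'disobey' -> YES, starts with 'dis' (count: 1)
  'walk' -> no (count: 1)
  'reheat' -> no (count: 1)
  'run' -> no (count: 1)
  'play' -> no (count: 1)
  'jump' -> no (count: 1)
  'undo' -> no (count: 1)
  'rebuild' -> no (count: 1)
  'preview' -> no (count: 1)
  'talk' -> no (count: 1)
  'dislike' -> YES, starts with 'dis' (count: 2)
Total with prefix 'dis': 2

2


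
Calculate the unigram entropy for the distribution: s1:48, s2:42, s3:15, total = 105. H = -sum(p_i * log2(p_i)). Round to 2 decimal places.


Computing entropy H = -sum(p_i * log2(p_i)):
  s1: p = 48/105 = 0.4571, -p*log2(p) = 0.5162
  s2: p = 42/105 = 0.4000, -p*log2(p) = 0.5288
  s3: p = 15/105 = 0.1429, -p*log2(p) = 0.4011
H = sum of terms = 1.4461
Rounded to 2 decimals: 1.45

1.45


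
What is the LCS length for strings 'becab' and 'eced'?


DP table for LCS of 'becab' and 'eced':
       e  c  e  d
    0  0  0  0  0
  b 0  0  0  0  0
  e 0  1  1  1  1
  c 0  1  2  2  2
  a 0  1  2  2  2
  b 0  1  2  2  2
LCS: 'ec'
LCS length = 2

2


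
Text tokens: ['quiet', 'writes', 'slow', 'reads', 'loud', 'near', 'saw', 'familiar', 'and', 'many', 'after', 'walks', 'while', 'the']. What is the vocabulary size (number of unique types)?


Listing all tokens and tracking unique types:
  Token 1: 'quiet' -> NEW (unique so far: 1)
  Token 2: 'writes' -> NEW (unique so far: 2)
  Token 3: 'slow' -> NEW (unique so far: 3)
  Token 4: 'reads' -> NEW (unique so far: 4)
  Token 5: 'loud' -> NEW (unique so far: 5)
  Token 6: 'near' -> NEW (unique so far: 6)
  Token 7: 'saw' -> NEW (unique so far: 7)
  Token 8: 'familiar' -> NEW (unique so far: 8)
  Token 9: 'and' -> NEW (unique so far: 9)
  Token 10: 'many' -> NEW (unique so far: 10)
  Token 11: 'after' -> NEW (unique so far: 11)
  Token 12: 'walks' -> NEW (unique so far: 12)
  Token 13: 'while' -> NEW (unique so far: 13)
  Token 14: 'the' -> NEW (unique so far: 14)
Unique types: ('after', 'and', 'familiar', 'loud', 'many', 'near', 'quiet', 'reads', 'saw', 'slow', 'the', 'walks', 'while', 'writes')
Vocabulary size: 14

14


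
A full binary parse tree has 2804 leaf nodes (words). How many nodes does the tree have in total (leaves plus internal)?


Leaf nodes (terminals): 2804
Internal nodes = n - 1 = 2804 - 1 = 2803
Total = leaves + internal = 2804 + 2803 = 5607

5607


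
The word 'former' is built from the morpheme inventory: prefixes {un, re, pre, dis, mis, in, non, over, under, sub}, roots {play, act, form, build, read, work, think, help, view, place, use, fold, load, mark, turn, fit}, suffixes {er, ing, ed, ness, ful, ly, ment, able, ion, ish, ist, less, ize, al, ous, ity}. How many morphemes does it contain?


Segmenting 'former' against the inventory:
  'form' -> root (morpheme 1)
  'er' -> suffix (morpheme 2)
Total morphemes: 2

2


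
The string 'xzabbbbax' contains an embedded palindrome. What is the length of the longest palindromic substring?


Scanning 'xzabbbbax' for palindromic substrings.
Substring at positions 2-7: 'abbbba'.
Check: reverse('abbbba') = 'abbbba' -> palindrome confirmed.
Neighbouring characters ('z' / 'x') break symmetry, so it cannot extend further.
No longer palindromic substring exists; longest length = 6

6


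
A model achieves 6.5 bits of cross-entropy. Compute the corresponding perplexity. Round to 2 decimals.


Perplexity formula: PP = 2^H
H = 6.5
PP = 2^6.5
Decompose: 2^6.5 = 2^6 * 2^0.5 = 2^6 * sqrt(2)
2^6 = 64, sqrt(2) ~ 1.4142136
PP ~ 64 * 1.4142136 = 90.5096704
Rounded to 2 decimals: 90.51

90.51


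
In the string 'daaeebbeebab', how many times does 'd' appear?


Scanning 'daaeebbeebab' for 'd':
  Position 0: 'd' -> MATCH (count: 1)
Total occurrences of 'd': 1

1


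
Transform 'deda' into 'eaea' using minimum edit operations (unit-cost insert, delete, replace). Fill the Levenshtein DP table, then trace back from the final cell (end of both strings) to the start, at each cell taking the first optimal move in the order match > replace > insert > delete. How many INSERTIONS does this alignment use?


Edit distance = 3. Backtracking from cell (4, 4) with preference match > replace > insert > delete,
then listing the resulting alignment 'deda' -> 'eaea' left to right:
  Step 1: replace d->e
  Step 2: replace e->a
  Step 3: replace d->e
  Step 4: keep 'a'
Total insertions: 0

0


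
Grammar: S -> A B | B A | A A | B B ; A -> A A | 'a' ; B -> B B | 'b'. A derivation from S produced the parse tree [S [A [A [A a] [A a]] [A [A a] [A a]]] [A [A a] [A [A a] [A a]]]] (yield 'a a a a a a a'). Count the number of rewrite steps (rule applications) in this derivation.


Every bracketed nonterminal node [X ...] in the tree is produced by exactly one rule application.
Reading the tree off as a leftmost derivation:
  Step 1: S  =>  A A   (applied S -> A A)
  Step 2: A A  =>  A A A   (applied A -> A A)
  Step 3: A A A  =>  A A A A   (applied A -> A A)
  Step 4: A A A A  =>  a A A A   (applied A -> a)
  Step 5: a A A A  =>  a a A A   (applied A -> a)
  Step 6: a a A A  =>  a a A A A   (applied A -> A A)
  Step 7: a a A A A  =>  a a a A A   (applied A -> a)
  Step 8: a a a A A  =>  a a a a A   (applied A -> a)
  Step 9: a a a a A  =>  a a a a A A   (applied A -> A A)
  Step 10: a a a a A A  =>  a a a a a A   (applied A -> a)
  Step 11: a a a a a A  =>  a a a a a A A   (applied A -> A A)
  Step 12: a a a a a A A  =>  a a a a a a A   (applied A -> a)
  Step 13: a a a a a a A  =>  a a a a a a a   (applied A -> a)
Final yield: a a a a a a a
Total rewrite steps: 13

13


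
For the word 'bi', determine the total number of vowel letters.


Scanning each character of 'bi':
  Position 1: 'b' -> consonant (running count: 0)
  Position 2: 'i' -> vowel (running count: 1)
Total vowels: 1

1


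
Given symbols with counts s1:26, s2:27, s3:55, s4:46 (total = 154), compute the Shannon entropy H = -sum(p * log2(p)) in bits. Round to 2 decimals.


Computing entropy H = -sum(p_i * log2(p_i)):
  s1: p = 26/154 = 0.1688, -p*log2(p) = 0.4333
  s2: p = 27/154 = 0.1753, -p*log2(p) = 0.4404
  s3: p = 55/154 = 0.3571, -p*log2(p) = 0.5305
  s4: p = 46/154 = 0.2987, -p*log2(p) = 0.5207
H = sum of terms = 1.9249
Rounded to 2 decimals: 1.92

1.92


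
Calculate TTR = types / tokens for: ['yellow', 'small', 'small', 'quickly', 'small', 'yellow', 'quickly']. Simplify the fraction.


Tokens: 7
Unique types: ('quickly', 'small', 'yellow') = 3
TTR = 3/7
Already in lowest terms.

3/7


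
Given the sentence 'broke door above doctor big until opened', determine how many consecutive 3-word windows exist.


Word trigrams from [7] words:
  Trigram 1: (broke door above)
  Trigram 2: (door above doctor)
  Trigram 3: (above doctor big)
  Trigram 4: (doctor big until)
  Trigram 5: (big until opened)
Total word trigrams: 7 - 2 = 5

5


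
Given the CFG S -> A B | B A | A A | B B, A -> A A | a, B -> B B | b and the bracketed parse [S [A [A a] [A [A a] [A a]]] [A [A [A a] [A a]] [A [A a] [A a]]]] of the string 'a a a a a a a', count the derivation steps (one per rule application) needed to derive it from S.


Every bracketed nonterminal node [X ...] in the tree is produced by exactly one rule application.
Reading the tree off as a leftmost derivation:
  Step 1: S  =>  A A   (applied S -> A A)
  Step 2: A A  =>  A A A   (applied A -> A A)
  Step 3: A A A  =>  a A A   (applied A -> a)
  Step 4: a A A  =>  a A A A   (applied A -> A A)
  Step 5: a A A A  =>  a a A A   (applied A -> a)
  Step 6: a a A A  =>  a a a A   (applied A -> a)
  Step 7: a a a A  =>  a a a A A   (applied A -> A A)
  Step 8: a a a A A  =>  a a a A A A   (applied A -> A A)
  Step 9: a a a A A A  =>  a a a a A A   (applied A -> a)
  Step 10: a a a a A A  =>  a a a a a A   (applied A -> a)
  Step 11: a a a a a A  =>  a a a a a A A   (applied A -> A A)
  Step 12: a a a a a A A  =>  a a a a a a A   (applied A -> a)
  Step 13: a a a a a a A  =>  a a a a a a a   (applied A -> a)
Final yield: a a a a a a a
Total rewrite steps: 13

13


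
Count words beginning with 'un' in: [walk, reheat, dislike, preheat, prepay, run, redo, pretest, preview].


Checking each word for prefix 'un':
  'walk' -> no (count: 0)
  'reheat' -> no (count: 0)
  'dislike' -> no (count: 0)
  'preheat' -> no (count: 0)
  'prepay' -> no (count: 0)
  'run' -> no (count: 0)
  'redo' -> no (count: 0)
  'pretest' -> no (count: 0)
  'preview' -> no (count: 0)
Total with prefix 'un': 0

0


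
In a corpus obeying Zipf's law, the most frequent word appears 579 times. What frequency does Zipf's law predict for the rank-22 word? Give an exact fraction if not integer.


Zipf's law: freq(rank) = f1 / rank
f1 = 579, rank = 22
freq = 579 / 22
GCD(579, 22) = 1
Simplified: 579/22

579/22


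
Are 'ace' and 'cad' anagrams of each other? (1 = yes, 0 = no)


Sort characters of 'ace': 'ace'
Sort characters of 'cad': 'acd'
Sorted forms differ -> they are NOT anagrams
Result: 0

0


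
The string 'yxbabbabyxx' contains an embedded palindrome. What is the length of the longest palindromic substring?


Scanning 'yxbabbabyxx' for palindromic substrings.
Substring at positions 2-7: 'babbab'.
Check: reverse('babbab') = 'babbab' -> palindrome confirmed.
Neighbouring characters ('x' / 'y') break symmetry, so it cannot extend further.
No longer palindromic substring exists; longest length = 6

6


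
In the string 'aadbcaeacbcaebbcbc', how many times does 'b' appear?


Scanning 'aadbcaeacbcaebbcbc' for 'b':
  Position 3: 'b' -> MATCH (count: 1)
  Position 9: 'b' -> MATCH (count: 2)
  Position 13: 'b' -> MATCH (count: 3)
  Position 14: 'b' -> MATCH (count: 4)
  Position 16: 'b' -> MATCH (count: 5)
Total occurrences of 'b': 5

5


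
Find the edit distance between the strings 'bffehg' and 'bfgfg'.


Building DP table for s1='bffehg' (len 6) and s2='bfgfg' (len 5):
       b  f  g  f  g
    0  1  2  3  4  5
  b 1  0  1  2  3  4
  f 2  1  0  1  2  3
  f 3  2  1  1  1  2
  e 4  3  2  2  2  2
  h 5  4  3  3  3  3
  g 6  5  4  3  4  3
Edit distance = dp[6][5] = 3

3


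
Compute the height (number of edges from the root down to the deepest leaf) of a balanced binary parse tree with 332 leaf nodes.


In a balanced binary tree with n leaves the deepest leaf is ceil(log2(n)) edges below the root.
log2(332) = 8.3750
ceil(8.3750) = 9
height (edges) = 9

9


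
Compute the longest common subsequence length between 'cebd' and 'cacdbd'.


DP table for LCS of 'cebd' and 'cacdbd':
       c  a  c  d  b  d
    0  0  0  0  0  0  0
  c 0  1  1  1  1  1  1
  e 0  1  1  1  1  1  1
  b 0  1  1  1  1  2  2
  d 0  1  1  1  2  2  3
LCS: 'cbd'
LCS length = 3

3


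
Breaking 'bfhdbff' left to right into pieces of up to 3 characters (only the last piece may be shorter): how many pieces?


'bfhdbff' has 7 characters.
Chunking with max size 3:
  Chunk 1: 'bfh' (positions 0-2)
  Chunk 2: 'dbf' (positions 3-5)
  Chunk 3: 'f' (positions 6-6)
Total chunks: ceil(7 / 3) = 3

3


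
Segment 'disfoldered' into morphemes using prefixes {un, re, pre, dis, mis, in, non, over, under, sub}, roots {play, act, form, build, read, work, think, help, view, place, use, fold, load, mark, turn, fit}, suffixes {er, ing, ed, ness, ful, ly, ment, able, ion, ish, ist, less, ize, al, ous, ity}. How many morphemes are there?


Segmenting 'disfoldered' against the inventory:
  'dis' -> prefix (morpheme 1)
  'fold' -> root (morpheme 2)
  'er' -> suffix (morpheme 3)
  'ed' -> suffix (morpheme 4)
Total morphemes: 4

4


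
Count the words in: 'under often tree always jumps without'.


Counting words by splitting on spaces:
  Word 1: 'under'
  Word 2: 'often'
  Word 3: 'tree'
  Word 4: 'always'
  Word 5: 'jumps'
  Word 6: 'without'
Total words: 6

6


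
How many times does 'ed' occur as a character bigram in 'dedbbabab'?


Scanning 'dedbbabab' for bigram 'ed':
  Position 0: 'de' -> no
  Position 1: 'ed' -> MATCH
  Position 2: 'db' -> no
  Position 3: 'bb' -> no
  Position 4: 'ba' -> no
  Position 5: 'ab' -> no
  Position 6: 'ba' -> no
  Position 7: 'ab' -> no
Total matches: 1

1


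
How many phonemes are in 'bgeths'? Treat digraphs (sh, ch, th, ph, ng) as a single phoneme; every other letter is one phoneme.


Parsing 'bgeths' greedily, digraphs first:
  'b' -> consonant phoneme (phonemes so far: 1)
  'g' -> consonant phoneme (phonemes so far: 2)
  'e' -> vowel phoneme (phonemes so far: 3)
  'th' -> digraph (1 consonant phoneme) (phonemes so far: 4)
  's' -> consonant phoneme (phonemes so far: 5)
Total phonemes: 5

5


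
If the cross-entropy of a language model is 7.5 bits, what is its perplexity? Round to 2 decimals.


Perplexity formula: PP = 2^H
H = 7.5
PP = 2^7.5
Decompose: 2^7.5 = 2^7 * 2^0.5 = 2^7 * sqrt(2)
2^7 = 128, sqrt(2) ~ 1.4142136
PP ~ 128 * 1.4142136 = 181.0193408
Rounded to 2 decimals: 181.02

181.02


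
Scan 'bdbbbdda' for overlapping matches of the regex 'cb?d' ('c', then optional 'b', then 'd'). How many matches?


Pattern: cb?d means 'c', then optional 'b', then 'd'.
Scanning 'bdbbbdda' position-by-position:
  Pos 0: window 'bdb' -> no
  Pos 1: window 'dbb' -> no
  Pos 2: window 'bbb' -> no
  Pos 3: window 'bbd' -> no
  Pos 4: window 'bdd' -> no
  Pos 5: window 'dda' -> no
  Pos 6: window 'da' -> no
  Pos 7: window 'a' -> no
Total matches: 0

0


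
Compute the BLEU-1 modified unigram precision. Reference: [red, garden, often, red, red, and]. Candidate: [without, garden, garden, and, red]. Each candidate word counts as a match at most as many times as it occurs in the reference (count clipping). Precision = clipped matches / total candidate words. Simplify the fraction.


Reference word counts: {'and': 1, 'garden': 1, 'often': 1, 'red': 3}
Checking each candidate word (with clipping):
  'without' -> not in reference -> no match (matches: 0)
  'garden' -> in reference (ref count 1, used 1/1) -> match (matches: 1)
  'garden' -> ref count 1 already used up (1/1) -> clipped, no match (matches: 1)
  'and' -> in reference (ref count 1, used 1/1) -> match (matches: 2)
  'red' -> in reference (ref count 3, used 1/3) -> match (matches: 3)
Clipped matches: 3, Candidate length: 5
Precision = 3/5

3/5


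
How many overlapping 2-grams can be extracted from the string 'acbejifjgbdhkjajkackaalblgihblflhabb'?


String 'acbejifjgbdhkjajkackaalblgihblflhabb' has length L = 36.
Number of overlapping n-grams = L - n + 1
Substituting: 36 - 2 + 1 = 35

35


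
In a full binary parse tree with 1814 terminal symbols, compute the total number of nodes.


Leaf nodes (terminals): 1814
Internal nodes = n - 1 = 1814 - 1 = 1813
Total = leaves + internal = 1814 + 1813 = 3627

3627


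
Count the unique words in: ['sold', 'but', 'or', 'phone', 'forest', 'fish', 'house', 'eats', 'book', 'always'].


Listing all tokens and tracking unique types:
  Token 1: 'sold' -> NEW (unique so far: 1)
  Token 2: 'but' -> NEW (unique so far: 2)
  Token 3: 'or' -> NEW (unique so far: 3)
  Token 4: 'phone' -> NEW (unique so far: 4)
  Token 5: 'forest' -> NEW (unique so far: 5)
  Token 6: 'fish' -> NEW (unique so far: 6)
  Token 7: 'house' -> NEW (unique so far: 7)
  Token 8: 'eats' -> NEW (unique so far: 8)
  Token 9: 'book' -> NEW (unique so far: 9)
  Token 10: 'always' -> NEW (unique so far: 10)
Unique types: ('always', 'book', 'but', 'eats', 'fish', 'forest', 'house', 'or', 'phone', 'sold')
Vocabulary size: 10

10


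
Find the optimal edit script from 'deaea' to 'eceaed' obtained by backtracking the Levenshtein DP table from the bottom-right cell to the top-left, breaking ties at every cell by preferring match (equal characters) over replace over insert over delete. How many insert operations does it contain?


Edit distance = 3. Backtracking from cell (5, 6) with preference match > replace > insert > delete,
then listing the resulting alignment 'deaea' -> 'eceaed' left to right:
  Step 1: insert 'e' [insertion #1]
  Step 2: replace d->c
  Step 3: keep 'e'
  Step 4: keep 'a'
  Step 5: keep 'e'
  Step 6: replace a->d
Total insertions: 1

1


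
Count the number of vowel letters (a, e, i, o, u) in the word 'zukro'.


Scanning each character of 'zukro':
  Position 1: 'z' -> consonant (running count: 0)
  Position 2: 'u' -> vowel (running count: 1)
  Position 3: 'k' -> consonant (running count: 1)
  Position 4: 'r' -> consonant (running count: 1)
  Position 5: 'o' -> vowel (running count: 2)
Total vowels: 2

2


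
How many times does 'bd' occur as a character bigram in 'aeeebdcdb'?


Scanning 'aeeebdcdb' for bigram 'bd':
  Position 0: 'ae' -> no
  Position 1: 'ee' -> no
  Position 2: 'ee' -> no
  Position 3: 'eb' -> no
  Position 4: 'bd' -> MATCH
  Position 5: 'dc' -> no
  Position 6: 'cd' -> no
  Position 7: 'db' -> no
Total matches: 1

1


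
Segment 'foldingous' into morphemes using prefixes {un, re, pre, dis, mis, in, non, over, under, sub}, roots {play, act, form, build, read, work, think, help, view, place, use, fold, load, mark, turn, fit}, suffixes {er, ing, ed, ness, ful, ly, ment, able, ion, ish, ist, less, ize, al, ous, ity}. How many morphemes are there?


Segmenting 'foldingous' against the inventory:
  'fold' -> root (morpheme 1)
  'ing' -> suffix (morpheme 2)
  'ous' -> suffix (morpheme 3)
Total morphemes: 3

3


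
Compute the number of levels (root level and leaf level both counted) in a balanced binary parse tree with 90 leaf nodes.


In a balanced binary tree with n leaves the deepest leaf is ceil(log2(n)) edges below the root,
so counting node levels inclusive of root and leaves gives ceil(log2(n)) + 1 levels.
log2(90) = 6.4919
ceil(6.4919) = 7
levels = 7 + 1 = 8

8


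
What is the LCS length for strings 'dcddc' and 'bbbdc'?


DP table for LCS of 'dcddc' and 'bbbdc':
       b  b  b  d  c
    0  0  0  0  0  0
  d 0  0  0  0  1  1
  c 0  0  0  0  1  2
  d 0  0  0  0  1  2
  d 0  0  0  0  1  2
  c 0  0  0  0  1  2
LCS: 'dc'
LCS length = 2

2


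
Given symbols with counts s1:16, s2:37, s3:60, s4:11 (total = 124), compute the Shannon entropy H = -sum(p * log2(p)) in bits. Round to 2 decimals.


Computing entropy H = -sum(p_i * log2(p_i)):
  s1: p = 16/124 = 0.1290, -p*log2(p) = 0.3812
  s2: p = 37/124 = 0.2984, -p*log2(p) = 0.5206
  s3: p = 60/124 = 0.4839, -p*log2(p) = 0.5068
  s4: p = 11/124 = 0.0887, -p*log2(p) = 0.3100
H = sum of terms = 1.7186
Rounded to 2 decimals: 1.72

1.72
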